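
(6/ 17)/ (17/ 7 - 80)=-14/ 3077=-0.00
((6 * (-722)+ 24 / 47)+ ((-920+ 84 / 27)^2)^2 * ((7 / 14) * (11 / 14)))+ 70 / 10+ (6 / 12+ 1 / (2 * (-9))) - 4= 277652434951.43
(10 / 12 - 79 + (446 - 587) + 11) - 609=-4903 / 6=-817.17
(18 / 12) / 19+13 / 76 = 1 / 4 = 0.25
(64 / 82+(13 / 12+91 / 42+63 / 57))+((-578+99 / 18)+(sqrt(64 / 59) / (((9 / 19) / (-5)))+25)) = -553.36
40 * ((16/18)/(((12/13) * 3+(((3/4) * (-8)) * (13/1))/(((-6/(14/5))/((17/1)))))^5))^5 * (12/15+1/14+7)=1158738707957153315241020193947255611419677734375/45590280950651855975375565100369172490451021568098652161880374896710524999647776047021328504208402568279873184855808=0.00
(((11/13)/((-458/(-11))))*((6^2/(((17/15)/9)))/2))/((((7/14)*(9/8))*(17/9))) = 2352240/860353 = 2.73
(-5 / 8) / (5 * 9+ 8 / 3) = -15 / 1144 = -0.01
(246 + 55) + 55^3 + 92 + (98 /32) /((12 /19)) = 32020387 /192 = 166772.85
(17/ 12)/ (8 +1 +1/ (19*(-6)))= 323/ 2050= 0.16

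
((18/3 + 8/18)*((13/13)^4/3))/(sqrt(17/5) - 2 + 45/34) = 1.84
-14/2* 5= -35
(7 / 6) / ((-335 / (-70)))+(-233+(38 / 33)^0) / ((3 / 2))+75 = -15964 / 201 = -79.42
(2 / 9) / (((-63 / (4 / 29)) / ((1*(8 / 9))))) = -64 / 147987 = -0.00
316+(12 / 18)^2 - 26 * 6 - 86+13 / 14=9497 / 126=75.37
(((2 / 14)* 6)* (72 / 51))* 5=720 / 119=6.05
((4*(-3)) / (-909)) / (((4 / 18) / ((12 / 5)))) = 72 / 505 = 0.14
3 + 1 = 4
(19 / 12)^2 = 361 / 144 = 2.51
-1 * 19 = -19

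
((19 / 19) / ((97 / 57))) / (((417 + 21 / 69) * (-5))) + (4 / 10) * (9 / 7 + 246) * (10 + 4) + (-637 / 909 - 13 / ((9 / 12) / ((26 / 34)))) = 98610540447839 / 71934178590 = 1370.84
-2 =-2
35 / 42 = 5 / 6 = 0.83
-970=-970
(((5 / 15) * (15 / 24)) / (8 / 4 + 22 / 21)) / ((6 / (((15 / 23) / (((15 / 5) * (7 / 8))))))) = 25 / 8832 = 0.00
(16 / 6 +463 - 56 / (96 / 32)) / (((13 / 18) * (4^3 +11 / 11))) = 8046 / 845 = 9.52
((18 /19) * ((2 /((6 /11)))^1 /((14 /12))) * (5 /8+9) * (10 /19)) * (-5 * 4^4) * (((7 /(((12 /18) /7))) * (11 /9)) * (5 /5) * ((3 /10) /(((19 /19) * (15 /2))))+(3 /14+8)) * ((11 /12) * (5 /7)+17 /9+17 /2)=-133598070848 /53067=-2517535.77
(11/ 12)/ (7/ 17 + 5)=187/ 1104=0.17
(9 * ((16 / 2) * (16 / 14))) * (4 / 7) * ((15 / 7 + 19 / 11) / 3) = 228864 / 3773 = 60.66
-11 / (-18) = 11 / 18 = 0.61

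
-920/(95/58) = -10672/19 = -561.68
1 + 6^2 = 37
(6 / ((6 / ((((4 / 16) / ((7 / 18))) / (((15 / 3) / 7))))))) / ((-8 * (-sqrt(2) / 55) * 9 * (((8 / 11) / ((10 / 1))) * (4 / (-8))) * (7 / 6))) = -1815 * sqrt(2) / 224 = -11.46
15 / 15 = 1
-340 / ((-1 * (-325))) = -68 / 65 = -1.05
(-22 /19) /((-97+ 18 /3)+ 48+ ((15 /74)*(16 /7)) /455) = 518518 /19255417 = 0.03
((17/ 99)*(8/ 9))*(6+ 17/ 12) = 3026/ 2673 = 1.13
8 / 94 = 4 / 47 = 0.09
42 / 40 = 21 / 20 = 1.05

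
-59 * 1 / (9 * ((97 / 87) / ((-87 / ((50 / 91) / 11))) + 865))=-49668619 / 6553727335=-0.01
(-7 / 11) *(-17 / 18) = 119 / 198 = 0.60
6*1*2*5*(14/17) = 840/17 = 49.41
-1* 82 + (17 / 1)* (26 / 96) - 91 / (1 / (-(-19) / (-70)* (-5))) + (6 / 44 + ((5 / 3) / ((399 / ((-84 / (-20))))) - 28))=-764913 / 3344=-228.74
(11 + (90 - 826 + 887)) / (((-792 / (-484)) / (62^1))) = 6138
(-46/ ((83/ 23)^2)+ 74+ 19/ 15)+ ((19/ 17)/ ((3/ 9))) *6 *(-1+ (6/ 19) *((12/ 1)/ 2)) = 9272701/ 103335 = 89.73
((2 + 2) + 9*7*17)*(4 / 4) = 1075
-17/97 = -0.18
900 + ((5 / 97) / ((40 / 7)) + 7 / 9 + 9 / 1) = 6353951 / 6984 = 909.79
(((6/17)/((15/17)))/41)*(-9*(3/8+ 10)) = -747/820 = -0.91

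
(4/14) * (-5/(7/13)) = -130/49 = -2.65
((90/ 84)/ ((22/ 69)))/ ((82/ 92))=23805/ 6314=3.77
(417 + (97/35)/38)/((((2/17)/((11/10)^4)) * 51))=8121465187/79800000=101.77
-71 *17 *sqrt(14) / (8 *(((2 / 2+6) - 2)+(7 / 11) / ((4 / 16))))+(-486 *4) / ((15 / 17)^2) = -62424 / 25 - 13277 *sqrt(14) / 664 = -2571.78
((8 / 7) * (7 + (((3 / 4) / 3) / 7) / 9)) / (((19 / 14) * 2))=3530 / 1197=2.95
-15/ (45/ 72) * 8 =-192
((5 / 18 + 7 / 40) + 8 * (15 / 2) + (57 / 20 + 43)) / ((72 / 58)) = 1109801 / 12960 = 85.63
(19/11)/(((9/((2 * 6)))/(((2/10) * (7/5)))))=532/825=0.64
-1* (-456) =456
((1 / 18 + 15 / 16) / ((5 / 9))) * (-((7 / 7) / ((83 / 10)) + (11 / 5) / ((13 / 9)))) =-97537 / 33200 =-2.94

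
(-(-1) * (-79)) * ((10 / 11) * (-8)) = 574.55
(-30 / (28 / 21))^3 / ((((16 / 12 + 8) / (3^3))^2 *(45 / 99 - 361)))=2192194125 / 8291584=264.39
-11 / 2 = -5.50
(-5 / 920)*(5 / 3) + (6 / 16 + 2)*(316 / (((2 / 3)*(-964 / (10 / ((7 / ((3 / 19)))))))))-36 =-16888897 / 465612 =-36.27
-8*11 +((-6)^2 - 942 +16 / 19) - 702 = -32208 / 19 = -1695.16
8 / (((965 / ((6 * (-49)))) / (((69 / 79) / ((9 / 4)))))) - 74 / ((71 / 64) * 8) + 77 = 366524537 / 5412685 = 67.72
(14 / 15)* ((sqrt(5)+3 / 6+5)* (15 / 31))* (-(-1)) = 14* sqrt(5) / 31+77 / 31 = 3.49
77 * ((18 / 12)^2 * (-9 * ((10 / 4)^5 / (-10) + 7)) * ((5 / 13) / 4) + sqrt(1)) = 6544769 / 13312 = 491.64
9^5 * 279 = 16474671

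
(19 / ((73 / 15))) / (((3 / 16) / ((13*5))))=98800 / 73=1353.42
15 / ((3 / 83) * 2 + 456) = 415 / 12618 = 0.03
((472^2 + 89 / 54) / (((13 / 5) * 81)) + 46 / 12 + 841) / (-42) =-54095519 / 1194102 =-45.30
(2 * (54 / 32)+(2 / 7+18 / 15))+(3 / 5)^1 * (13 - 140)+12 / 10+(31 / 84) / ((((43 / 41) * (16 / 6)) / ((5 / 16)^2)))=-864585573 / 12328960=-70.13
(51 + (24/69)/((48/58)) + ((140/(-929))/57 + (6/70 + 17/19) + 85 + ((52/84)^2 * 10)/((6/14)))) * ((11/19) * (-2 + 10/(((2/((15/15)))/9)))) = 3643.09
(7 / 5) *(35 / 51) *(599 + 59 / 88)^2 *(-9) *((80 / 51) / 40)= -136454143609 / 1119008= -121942.06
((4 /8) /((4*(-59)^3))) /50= -1 /82151600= -0.00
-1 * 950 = -950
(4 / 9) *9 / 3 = 4 / 3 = 1.33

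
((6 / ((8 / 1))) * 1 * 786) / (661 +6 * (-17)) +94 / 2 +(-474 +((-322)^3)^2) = 1246169259068093265 / 1118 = 1114641555517078.05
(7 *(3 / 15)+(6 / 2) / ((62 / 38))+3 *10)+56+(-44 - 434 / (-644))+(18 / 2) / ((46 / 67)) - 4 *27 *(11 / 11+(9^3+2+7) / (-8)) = 35343486 / 3565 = 9914.02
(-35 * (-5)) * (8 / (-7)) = -200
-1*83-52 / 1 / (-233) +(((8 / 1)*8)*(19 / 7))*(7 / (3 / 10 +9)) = 1039589 / 21669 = 47.98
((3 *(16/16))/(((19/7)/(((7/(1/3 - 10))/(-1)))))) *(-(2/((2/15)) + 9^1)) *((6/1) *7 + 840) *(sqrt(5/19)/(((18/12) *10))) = -3111696 *sqrt(95)/52345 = -579.41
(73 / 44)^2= 5329 / 1936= 2.75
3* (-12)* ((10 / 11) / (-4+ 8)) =-90 / 11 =-8.18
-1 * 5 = -5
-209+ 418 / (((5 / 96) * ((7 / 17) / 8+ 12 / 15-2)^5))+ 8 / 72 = -1004372495316143080 / 237741497351919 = -4224.64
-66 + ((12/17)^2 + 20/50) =-94072/1445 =-65.10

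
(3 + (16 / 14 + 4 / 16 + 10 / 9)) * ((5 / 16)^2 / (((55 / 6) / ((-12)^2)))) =20805 / 2464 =8.44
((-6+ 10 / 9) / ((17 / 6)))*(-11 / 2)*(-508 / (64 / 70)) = -537845 / 102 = -5272.99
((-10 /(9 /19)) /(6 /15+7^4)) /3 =-950 /324189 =-0.00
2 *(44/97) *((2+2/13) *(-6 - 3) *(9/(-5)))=31.65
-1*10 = -10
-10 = -10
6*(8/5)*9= 432/5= 86.40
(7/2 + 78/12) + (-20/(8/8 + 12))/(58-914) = 27825/2782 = 10.00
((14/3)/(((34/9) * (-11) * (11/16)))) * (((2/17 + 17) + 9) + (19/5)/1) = -854448/174845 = -4.89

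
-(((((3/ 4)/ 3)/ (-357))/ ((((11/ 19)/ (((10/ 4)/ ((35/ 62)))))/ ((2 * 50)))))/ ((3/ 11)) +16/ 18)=2687/ 2499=1.08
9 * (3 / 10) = 27 / 10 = 2.70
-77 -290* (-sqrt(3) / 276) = -77 + 145* sqrt(3) / 138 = -75.18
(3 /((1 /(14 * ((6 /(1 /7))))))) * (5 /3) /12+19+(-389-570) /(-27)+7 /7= 8114 /27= 300.52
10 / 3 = 3.33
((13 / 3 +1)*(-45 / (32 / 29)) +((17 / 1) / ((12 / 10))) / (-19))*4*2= -99520 / 57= -1745.96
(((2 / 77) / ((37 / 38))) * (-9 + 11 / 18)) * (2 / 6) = -5738 / 76923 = -0.07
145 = 145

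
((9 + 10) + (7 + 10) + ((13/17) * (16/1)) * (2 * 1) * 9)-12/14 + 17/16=488263/1904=256.44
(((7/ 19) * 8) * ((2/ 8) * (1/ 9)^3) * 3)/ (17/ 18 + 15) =4/ 21033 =0.00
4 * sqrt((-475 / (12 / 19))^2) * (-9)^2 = 243675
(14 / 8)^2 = 3.06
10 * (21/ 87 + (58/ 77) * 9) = 156770/ 2233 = 70.21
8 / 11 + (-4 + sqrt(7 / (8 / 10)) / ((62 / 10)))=-36 / 11 + 5 * sqrt(35) / 62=-2.80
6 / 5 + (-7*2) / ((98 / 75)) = -9.51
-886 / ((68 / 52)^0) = -886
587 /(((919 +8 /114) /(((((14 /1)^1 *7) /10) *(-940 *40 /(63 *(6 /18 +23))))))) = -8387056 /52387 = -160.10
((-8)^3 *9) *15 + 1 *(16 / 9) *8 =-621952 / 9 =-69105.78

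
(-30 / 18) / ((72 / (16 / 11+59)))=-1.40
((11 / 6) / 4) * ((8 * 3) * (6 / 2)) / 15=11 / 5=2.20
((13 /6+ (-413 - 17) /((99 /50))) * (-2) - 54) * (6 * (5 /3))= 372250 /99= 3760.10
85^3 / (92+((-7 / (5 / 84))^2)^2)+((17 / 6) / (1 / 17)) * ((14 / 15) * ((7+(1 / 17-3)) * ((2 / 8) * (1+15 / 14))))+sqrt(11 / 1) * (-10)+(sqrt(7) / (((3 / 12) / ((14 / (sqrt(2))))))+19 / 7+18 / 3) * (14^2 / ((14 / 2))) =-10 * sqrt(11)+1213899880971571 / 3586169131080+784 * sqrt(14) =3238.79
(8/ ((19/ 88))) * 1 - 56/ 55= 37656/ 1045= 36.03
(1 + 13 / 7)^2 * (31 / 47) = 5.38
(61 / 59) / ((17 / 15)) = 915 / 1003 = 0.91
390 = 390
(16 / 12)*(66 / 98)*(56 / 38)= 176 / 133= 1.32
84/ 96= 7/ 8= 0.88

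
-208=-208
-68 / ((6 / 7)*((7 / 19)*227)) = -646 / 681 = -0.95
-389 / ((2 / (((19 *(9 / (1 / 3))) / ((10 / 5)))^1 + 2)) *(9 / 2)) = -201113 / 18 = -11172.94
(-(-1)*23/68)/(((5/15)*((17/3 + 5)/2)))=207/1088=0.19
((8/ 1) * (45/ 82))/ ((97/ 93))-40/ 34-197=-13113933/ 67609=-193.97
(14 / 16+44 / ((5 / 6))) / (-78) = -2147 / 3120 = -0.69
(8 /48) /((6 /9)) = 0.25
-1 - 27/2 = -29/2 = -14.50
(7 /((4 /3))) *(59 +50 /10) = 336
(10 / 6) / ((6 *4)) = 5 / 72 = 0.07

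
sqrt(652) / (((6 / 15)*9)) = 7.09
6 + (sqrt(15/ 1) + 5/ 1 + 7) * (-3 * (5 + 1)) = -210 - 18 * sqrt(15) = -279.71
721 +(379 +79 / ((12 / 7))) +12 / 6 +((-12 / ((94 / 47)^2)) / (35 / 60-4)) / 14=1148.15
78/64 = 39/32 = 1.22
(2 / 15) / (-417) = -2 / 6255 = -0.00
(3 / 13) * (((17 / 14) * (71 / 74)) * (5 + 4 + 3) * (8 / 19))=86904 / 63973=1.36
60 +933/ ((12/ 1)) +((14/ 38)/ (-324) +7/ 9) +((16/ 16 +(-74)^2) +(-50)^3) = -367465409/ 3078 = -119384.47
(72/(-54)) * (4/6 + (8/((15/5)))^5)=-131720/729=-180.69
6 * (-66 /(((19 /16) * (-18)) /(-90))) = -31680 /19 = -1667.37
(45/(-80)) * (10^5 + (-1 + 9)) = -112509/2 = -56254.50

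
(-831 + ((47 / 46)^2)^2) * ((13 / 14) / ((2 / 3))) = -144919563945 / 125368768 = -1155.95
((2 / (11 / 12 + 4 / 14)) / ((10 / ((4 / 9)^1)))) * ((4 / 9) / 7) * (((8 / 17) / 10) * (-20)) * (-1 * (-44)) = -45056 / 231795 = -0.19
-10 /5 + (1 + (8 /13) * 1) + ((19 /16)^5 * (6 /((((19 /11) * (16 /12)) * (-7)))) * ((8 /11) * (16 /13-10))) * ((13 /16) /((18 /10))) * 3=1375117595 /190840832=7.21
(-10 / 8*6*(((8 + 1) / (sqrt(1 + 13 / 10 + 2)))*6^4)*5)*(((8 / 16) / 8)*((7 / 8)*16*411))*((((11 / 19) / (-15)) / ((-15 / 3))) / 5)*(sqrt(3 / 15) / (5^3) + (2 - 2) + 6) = 23070663*sqrt(430)*(-3750 - sqrt(5)) / 2553125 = -703092.36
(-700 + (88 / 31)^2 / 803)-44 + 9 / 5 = -742.19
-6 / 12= -1 / 2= -0.50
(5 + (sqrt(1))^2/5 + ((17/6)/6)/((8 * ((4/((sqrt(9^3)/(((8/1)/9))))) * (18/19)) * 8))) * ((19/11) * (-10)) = -90.84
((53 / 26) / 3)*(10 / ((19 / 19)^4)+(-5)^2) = 1855 / 78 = 23.78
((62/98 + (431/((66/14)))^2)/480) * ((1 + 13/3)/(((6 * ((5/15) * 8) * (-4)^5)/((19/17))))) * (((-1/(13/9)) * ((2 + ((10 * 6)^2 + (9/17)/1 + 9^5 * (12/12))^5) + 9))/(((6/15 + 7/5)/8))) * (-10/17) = -164965901898078889321152871588693086425/14905260135589824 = -11067629843251369434518.56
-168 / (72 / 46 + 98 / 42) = -11592 / 269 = -43.09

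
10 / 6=5 / 3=1.67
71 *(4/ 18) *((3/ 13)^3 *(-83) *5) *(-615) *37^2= 67749516.91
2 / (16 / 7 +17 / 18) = 252 / 407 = 0.62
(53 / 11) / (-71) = -53 / 781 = -0.07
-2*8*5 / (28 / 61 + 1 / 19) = -156.36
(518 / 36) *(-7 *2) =-1813 / 9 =-201.44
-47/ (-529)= 47/ 529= 0.09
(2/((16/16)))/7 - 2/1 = -1.71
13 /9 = 1.44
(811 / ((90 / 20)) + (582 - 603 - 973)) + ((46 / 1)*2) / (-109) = -799144 / 981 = -814.62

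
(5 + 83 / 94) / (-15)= -553 / 1410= -0.39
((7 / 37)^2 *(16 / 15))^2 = 614656 / 421686225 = 0.00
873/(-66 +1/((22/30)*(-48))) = -153648/11621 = -13.22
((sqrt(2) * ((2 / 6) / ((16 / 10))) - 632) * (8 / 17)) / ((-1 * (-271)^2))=5056 / 1248497 - 5 * sqrt(2) / 3745491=0.00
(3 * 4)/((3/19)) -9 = 67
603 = 603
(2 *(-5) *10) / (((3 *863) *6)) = -50 / 7767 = -0.01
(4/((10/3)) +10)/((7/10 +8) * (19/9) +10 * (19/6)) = 336/1501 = 0.22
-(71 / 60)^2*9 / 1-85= -39041 / 400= -97.60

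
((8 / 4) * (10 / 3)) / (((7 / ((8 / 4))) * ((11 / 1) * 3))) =40 / 693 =0.06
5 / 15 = 1 / 3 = 0.33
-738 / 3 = -246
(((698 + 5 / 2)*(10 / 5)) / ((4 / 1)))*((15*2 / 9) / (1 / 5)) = 5837.50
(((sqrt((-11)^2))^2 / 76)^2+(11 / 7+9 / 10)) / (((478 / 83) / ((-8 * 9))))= -756008073 / 12079060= -62.59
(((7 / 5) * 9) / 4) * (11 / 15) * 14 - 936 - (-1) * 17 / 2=-22379 / 25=-895.16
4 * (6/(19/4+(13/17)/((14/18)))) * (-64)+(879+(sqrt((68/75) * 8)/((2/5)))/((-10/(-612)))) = 204 * sqrt(102)/5+1667655/2729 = 1023.15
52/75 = 0.69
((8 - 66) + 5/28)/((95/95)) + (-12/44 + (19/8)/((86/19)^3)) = -22751865299/391810496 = -58.07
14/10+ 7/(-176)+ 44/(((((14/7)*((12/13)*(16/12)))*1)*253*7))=194147/141680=1.37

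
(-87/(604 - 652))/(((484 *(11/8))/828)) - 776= -2059709/2662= -773.74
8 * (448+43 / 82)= 147116 / 41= 3588.20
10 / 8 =5 / 4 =1.25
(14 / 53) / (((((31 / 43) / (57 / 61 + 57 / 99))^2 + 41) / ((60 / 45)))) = 136701747200 / 16002000517233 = 0.01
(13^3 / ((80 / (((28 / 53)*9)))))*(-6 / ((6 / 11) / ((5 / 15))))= -478.78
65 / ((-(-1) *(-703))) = -65 / 703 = -0.09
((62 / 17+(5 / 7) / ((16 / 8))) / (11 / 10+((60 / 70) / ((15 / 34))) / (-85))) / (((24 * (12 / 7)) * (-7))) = -23825 / 1845792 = -0.01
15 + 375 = 390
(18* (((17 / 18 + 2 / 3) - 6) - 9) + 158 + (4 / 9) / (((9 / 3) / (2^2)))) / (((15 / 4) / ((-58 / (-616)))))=-12905 / 6237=-2.07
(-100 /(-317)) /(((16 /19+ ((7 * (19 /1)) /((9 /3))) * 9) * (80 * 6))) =95 /57797976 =0.00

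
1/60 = 0.02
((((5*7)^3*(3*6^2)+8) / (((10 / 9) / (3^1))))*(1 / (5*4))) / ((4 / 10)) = 31255929 / 20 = 1562796.45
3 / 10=0.30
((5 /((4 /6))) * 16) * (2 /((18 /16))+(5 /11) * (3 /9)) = 7640 /33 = 231.52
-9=-9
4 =4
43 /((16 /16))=43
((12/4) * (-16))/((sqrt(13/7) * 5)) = -48 * sqrt(91)/65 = -7.04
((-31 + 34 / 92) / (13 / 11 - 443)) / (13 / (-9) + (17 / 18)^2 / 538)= -4169231 / 86765775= -0.05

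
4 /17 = 0.24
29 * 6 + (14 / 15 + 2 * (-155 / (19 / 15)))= -19894 / 285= -69.80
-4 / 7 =-0.57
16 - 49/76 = 1167/76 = 15.36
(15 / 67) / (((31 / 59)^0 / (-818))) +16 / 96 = -73553 / 402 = -182.97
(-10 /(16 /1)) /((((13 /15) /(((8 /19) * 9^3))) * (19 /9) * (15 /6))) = -196830 /4693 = -41.94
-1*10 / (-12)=5 / 6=0.83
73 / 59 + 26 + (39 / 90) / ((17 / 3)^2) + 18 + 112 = 26812831 / 170510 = 157.25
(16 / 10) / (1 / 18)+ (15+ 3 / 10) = 441 / 10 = 44.10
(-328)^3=-35287552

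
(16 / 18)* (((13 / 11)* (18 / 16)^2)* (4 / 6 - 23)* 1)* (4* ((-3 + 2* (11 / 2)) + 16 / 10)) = -62712 / 55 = -1140.22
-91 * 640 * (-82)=4775680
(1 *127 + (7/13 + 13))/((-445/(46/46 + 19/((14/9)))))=-9657/2314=-4.17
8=8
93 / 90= 1.03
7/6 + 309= 1861/6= 310.17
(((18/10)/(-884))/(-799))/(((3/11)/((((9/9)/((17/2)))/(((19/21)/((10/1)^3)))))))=69300/57035017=0.00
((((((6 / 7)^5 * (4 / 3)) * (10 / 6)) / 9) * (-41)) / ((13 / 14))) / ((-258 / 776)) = 20362240 / 1342159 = 15.17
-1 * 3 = -3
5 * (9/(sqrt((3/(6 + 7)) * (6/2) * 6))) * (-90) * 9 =-17884.32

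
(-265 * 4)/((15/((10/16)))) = -265/6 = -44.17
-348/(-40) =87/10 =8.70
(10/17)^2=100/289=0.35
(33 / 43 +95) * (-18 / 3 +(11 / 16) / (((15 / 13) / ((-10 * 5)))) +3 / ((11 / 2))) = -19158995 / 5676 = -3375.44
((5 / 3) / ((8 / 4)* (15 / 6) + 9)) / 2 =5 / 84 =0.06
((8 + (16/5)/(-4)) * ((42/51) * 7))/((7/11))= 5544/85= 65.22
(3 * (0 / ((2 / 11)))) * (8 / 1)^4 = 0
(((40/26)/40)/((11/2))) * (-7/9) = -7/1287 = -0.01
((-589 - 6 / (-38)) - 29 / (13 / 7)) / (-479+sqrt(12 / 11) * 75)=22395150 * sqrt(33) / 606718697+786666969 / 606718697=1.51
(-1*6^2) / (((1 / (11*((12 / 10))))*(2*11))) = -108 / 5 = -21.60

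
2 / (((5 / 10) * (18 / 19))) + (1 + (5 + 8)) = 164 / 9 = 18.22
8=8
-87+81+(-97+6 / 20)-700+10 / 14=-56139 / 70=-801.99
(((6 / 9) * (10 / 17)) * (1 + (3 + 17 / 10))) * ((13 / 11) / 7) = 494 / 1309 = 0.38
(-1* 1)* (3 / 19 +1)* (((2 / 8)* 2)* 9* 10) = -990 / 19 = -52.11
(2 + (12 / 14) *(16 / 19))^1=362 / 133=2.72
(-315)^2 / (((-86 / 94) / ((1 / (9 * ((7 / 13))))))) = -962325 / 43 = -22379.65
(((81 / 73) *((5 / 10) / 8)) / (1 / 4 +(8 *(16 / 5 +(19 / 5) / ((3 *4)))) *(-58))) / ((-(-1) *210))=-81 / 400170232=-0.00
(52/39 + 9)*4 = 124/3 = 41.33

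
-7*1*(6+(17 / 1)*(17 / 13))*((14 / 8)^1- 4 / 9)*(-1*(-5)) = -603715 / 468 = -1289.99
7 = 7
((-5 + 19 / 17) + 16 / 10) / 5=-0.46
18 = 18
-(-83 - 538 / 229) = 19545 / 229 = 85.35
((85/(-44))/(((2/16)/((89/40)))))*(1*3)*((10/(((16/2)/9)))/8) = -204255/1408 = -145.07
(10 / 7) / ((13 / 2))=20 / 91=0.22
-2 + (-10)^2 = 98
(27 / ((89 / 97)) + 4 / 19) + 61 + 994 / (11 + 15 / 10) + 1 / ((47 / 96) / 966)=2143.26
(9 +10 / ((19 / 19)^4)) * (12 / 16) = 57 / 4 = 14.25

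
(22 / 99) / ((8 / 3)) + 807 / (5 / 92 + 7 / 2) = 297085 / 1308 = 227.13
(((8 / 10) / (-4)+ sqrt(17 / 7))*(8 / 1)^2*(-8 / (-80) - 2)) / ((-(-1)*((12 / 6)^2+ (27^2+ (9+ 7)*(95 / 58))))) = 17632 / 550425 - 17632*sqrt(119) / 770595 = -0.22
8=8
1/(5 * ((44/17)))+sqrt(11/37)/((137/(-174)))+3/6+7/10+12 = 2921/220-174 * sqrt(407)/5069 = 12.58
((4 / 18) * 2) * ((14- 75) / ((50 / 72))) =-39.04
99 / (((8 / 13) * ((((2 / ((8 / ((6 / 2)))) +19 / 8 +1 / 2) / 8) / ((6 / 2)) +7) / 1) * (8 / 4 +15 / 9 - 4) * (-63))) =10296 / 9611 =1.07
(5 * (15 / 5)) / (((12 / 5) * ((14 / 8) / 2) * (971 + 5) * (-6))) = -25 / 20496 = -0.00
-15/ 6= -2.50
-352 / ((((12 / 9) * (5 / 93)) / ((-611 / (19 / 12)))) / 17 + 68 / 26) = -278205408 / 2067077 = -134.59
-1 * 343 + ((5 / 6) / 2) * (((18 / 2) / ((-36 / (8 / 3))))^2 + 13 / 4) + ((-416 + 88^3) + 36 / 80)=1470344377 / 2160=680714.99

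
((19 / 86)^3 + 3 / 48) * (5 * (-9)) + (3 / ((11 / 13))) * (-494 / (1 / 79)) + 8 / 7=-13553416993745 / 97952624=-138367.06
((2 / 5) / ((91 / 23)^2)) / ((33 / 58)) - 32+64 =43785044 / 1366365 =32.04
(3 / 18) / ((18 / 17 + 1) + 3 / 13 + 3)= 221 / 7014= 0.03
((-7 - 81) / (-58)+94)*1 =2770 / 29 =95.52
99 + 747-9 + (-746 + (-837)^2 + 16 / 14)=4904628 / 7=700661.14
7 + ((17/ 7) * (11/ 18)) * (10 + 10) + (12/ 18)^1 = 2353/ 63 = 37.35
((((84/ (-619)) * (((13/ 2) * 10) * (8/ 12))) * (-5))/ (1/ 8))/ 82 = 72800/ 25379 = 2.87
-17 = -17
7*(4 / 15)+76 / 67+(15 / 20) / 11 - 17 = -616021 / 44220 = -13.93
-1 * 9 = -9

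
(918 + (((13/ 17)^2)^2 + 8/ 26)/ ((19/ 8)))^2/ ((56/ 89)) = 7984715235552016154009/ 5958175800051566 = 1340127.50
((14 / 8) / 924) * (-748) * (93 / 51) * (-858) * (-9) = -39897 / 2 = -19948.50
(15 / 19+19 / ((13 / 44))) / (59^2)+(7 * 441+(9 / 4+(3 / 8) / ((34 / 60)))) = 90329290685 / 29233438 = 3089.93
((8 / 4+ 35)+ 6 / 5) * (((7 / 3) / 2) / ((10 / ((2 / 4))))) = 1337 / 600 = 2.23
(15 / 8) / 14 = 15 / 112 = 0.13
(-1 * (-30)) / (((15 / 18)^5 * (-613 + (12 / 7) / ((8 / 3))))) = -653184 / 5358125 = -0.12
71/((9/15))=355/3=118.33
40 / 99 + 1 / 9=17 / 33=0.52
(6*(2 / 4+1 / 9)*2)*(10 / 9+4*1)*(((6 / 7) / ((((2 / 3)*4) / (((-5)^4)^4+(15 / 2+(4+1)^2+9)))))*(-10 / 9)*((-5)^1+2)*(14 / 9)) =772094726772490 / 81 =9532033663857.90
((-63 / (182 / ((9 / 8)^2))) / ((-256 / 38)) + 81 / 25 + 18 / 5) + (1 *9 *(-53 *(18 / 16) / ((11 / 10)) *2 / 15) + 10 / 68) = -57746174191 / 995737600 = -57.99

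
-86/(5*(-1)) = 86/5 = 17.20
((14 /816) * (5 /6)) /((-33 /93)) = -1085 /26928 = -0.04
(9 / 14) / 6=3 / 28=0.11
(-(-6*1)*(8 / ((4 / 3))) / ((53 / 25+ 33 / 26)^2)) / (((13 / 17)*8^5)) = 1243125 / 9939372032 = 0.00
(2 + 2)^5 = 1024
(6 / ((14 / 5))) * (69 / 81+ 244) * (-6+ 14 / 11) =-2480.32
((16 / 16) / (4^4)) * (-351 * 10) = -1755 / 128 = -13.71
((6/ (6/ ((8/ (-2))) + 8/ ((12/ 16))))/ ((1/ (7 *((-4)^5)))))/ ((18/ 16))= -229376/ 55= -4170.47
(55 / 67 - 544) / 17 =-36393 / 1139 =-31.95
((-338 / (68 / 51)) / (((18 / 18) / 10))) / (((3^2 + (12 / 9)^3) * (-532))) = 68445 / 163324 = 0.42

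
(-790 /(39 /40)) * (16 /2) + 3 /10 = -2527883 /390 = -6481.75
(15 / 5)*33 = 99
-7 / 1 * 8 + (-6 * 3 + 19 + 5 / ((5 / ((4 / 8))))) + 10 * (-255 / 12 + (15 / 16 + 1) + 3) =-1741 / 8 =-217.62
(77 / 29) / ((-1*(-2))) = 77 / 58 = 1.33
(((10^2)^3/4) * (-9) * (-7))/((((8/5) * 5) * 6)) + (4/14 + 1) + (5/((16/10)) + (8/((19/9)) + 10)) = 328143.20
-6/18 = -1/3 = -0.33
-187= -187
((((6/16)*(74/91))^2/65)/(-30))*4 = -4107/21530600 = -0.00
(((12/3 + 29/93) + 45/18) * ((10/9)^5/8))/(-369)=-7918750/2026384533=-0.00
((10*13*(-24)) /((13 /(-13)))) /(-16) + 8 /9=-1747 /9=-194.11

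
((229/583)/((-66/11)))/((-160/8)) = 229/69960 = 0.00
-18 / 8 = -9 / 4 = -2.25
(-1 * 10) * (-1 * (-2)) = -20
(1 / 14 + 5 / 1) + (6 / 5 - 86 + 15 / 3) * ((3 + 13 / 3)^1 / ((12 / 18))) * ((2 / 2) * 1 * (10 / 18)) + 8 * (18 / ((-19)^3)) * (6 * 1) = -482.72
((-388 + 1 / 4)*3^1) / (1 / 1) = -4653 / 4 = -1163.25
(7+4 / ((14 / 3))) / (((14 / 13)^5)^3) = 2815224115774991635 / 1088976668904685568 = 2.59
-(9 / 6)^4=-81 / 16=-5.06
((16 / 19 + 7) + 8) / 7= 43 / 19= 2.26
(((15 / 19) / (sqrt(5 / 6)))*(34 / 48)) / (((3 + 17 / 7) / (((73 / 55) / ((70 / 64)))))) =2482*sqrt(30) / 99275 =0.14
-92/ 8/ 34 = -0.34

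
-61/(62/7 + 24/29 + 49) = -12383/11913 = -1.04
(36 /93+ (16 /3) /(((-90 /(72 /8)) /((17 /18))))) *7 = -3416 /4185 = -0.82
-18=-18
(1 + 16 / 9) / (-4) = -25 / 36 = -0.69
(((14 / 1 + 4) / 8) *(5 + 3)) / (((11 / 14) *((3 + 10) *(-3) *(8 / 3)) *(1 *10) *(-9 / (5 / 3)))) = 7 / 1716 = 0.00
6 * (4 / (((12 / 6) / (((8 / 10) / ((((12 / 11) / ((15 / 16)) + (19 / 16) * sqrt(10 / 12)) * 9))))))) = 5767168 / 831331 - 2942720 * sqrt(30) / 2493993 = 0.47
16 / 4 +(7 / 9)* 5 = 71 / 9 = 7.89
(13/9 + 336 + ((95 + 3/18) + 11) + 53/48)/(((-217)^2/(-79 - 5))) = -64039/80724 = -0.79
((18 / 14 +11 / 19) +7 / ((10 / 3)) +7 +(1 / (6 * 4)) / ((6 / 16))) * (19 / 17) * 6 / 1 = 132577 / 1785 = 74.27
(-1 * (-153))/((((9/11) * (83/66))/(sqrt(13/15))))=4114 * sqrt(195)/415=138.43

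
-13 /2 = -6.50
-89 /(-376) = 89 /376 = 0.24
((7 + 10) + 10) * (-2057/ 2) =-55539/ 2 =-27769.50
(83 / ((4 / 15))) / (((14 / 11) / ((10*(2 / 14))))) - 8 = 66907 / 196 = 341.36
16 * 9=144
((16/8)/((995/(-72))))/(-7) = 144/6965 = 0.02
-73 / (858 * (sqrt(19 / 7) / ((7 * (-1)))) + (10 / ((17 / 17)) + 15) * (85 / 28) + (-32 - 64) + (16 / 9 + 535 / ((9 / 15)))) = -28340270532 / 320922223591 - 568215648 * sqrt(133) / 320922223591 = -0.11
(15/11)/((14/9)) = 135/154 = 0.88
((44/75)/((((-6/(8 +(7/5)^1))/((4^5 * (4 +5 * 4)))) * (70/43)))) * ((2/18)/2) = -91058176/118125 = -770.86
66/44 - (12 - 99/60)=-177/20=-8.85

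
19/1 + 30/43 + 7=1148/43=26.70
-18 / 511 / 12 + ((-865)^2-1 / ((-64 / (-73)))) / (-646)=-1287893427 / 1111936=-1158.24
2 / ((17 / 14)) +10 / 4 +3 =243 / 34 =7.15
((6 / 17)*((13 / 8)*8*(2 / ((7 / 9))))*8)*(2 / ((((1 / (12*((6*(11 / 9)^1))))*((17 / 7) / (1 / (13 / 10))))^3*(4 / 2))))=2043974.38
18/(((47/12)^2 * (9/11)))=1.43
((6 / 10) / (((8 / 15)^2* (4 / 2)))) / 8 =135 / 1024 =0.13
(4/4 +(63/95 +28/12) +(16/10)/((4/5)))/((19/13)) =22217/5415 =4.10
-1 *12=-12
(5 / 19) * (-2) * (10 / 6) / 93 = -50 / 5301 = -0.01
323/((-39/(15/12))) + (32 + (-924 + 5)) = -139987/156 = -897.35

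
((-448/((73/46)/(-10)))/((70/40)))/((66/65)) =3827200/2409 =1588.71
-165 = -165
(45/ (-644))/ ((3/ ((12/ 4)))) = -45/ 644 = -0.07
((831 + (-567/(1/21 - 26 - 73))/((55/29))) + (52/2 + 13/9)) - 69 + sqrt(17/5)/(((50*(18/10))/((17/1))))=17*sqrt(85)/450 + 815138177/1028610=792.81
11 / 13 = 0.85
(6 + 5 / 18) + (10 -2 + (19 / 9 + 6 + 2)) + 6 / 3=475 / 18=26.39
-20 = -20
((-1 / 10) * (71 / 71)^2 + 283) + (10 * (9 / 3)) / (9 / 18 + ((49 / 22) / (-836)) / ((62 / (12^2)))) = 241886223 / 703870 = 343.65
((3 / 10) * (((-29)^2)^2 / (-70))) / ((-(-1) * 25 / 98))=-14852901 / 1250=-11882.32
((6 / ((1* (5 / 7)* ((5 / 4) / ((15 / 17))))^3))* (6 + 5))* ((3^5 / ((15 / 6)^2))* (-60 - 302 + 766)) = 15361351391232 / 15353125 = 1000535.81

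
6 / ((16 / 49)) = 147 / 8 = 18.38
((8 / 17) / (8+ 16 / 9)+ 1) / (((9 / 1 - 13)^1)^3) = -49 / 2992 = -0.02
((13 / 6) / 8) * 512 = 416 / 3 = 138.67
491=491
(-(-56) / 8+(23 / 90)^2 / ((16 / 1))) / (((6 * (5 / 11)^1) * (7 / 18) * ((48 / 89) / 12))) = 888666691 / 6048000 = 146.94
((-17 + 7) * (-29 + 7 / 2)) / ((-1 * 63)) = -85 / 21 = -4.05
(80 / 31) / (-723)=-80 / 22413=-0.00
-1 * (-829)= 829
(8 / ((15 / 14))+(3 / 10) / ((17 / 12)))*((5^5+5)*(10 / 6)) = 6128540 / 153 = 40055.82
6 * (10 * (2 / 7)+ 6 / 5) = 852 / 35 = 24.34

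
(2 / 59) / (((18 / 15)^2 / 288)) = 400 / 59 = 6.78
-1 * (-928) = 928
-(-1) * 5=5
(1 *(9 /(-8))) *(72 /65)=-81 /65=-1.25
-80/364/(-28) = 5/637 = 0.01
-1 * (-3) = 3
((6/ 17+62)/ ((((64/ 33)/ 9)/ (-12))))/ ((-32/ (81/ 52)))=19125315/ 113152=169.02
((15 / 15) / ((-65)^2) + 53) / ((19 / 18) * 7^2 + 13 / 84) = 56429352 / 55233425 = 1.02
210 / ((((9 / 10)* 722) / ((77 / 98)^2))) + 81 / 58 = 350893 / 219849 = 1.60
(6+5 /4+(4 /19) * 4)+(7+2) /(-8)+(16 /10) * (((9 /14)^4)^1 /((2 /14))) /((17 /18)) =8.99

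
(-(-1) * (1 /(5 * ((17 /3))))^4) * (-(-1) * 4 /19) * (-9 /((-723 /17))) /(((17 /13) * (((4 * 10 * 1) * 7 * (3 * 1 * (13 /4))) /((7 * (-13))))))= -2106 /1195133309375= -0.00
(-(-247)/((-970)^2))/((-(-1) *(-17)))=-247/15995300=-0.00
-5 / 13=-0.38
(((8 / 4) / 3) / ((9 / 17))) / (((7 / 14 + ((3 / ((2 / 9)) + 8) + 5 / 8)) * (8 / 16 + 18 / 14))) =3808 / 122175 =0.03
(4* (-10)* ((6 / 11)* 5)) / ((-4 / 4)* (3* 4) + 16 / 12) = 225 / 22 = 10.23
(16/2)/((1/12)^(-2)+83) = 8/227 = 0.04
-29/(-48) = 29/48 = 0.60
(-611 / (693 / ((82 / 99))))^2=2510210404 / 4706920449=0.53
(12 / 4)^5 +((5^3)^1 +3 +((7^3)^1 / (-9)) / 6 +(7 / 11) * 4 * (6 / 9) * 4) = 220633 / 594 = 371.44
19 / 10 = 1.90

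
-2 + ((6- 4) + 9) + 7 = 16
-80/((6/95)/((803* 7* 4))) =-28479733.33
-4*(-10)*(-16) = -640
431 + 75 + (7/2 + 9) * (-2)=481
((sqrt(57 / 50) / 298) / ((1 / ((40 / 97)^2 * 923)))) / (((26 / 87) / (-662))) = -163566960 * sqrt(114) / 1401941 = -1245.71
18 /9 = 2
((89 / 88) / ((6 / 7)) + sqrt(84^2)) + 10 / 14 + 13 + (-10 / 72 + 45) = 1593959 / 11088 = 143.76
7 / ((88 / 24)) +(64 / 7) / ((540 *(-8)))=19823 / 10395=1.91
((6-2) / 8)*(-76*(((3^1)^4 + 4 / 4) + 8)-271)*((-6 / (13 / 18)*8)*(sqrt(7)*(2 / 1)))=472608*sqrt(7)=1250403.24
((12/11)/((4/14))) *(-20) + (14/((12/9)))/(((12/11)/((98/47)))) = -116417/2068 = -56.29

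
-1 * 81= -81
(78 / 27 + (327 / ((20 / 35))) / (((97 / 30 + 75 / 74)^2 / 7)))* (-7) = -314979895097 / 199996164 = -1574.93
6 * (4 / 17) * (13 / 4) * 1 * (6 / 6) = 78 / 17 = 4.59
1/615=0.00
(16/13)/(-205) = -16/2665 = -0.01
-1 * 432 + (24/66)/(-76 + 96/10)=-394421/913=-432.01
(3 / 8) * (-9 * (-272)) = 918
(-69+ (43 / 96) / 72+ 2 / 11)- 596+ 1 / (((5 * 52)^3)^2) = -60995158116811749703 / 91747985472000000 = -664.81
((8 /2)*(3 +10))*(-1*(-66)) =3432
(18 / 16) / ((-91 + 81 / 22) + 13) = -33 / 2180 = -0.02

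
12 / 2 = 6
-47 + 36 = -11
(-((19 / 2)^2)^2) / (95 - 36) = -130321 / 944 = -138.05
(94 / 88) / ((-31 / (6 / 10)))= -141 / 6820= -0.02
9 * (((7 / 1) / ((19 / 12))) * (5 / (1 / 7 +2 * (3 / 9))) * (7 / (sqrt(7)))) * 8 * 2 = 1270080 * sqrt(7) / 323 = 10403.45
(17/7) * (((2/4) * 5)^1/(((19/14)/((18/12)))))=255/38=6.71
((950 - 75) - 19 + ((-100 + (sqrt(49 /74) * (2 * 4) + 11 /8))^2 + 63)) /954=8436607 /753024 - 1841 * sqrt(74) /11766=9.86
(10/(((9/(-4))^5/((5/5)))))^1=-10240/59049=-0.17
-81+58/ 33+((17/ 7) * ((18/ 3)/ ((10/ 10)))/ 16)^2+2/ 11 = -8095991/ 103488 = -78.23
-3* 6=-18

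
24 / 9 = 8 / 3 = 2.67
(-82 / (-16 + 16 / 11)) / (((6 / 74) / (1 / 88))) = 1517 / 1920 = 0.79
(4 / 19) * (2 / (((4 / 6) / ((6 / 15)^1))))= 24 / 95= 0.25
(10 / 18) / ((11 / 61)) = 3.08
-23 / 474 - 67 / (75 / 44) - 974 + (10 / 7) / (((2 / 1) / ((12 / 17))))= -476090607 / 470050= -1012.85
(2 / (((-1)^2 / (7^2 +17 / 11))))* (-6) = -6672 / 11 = -606.55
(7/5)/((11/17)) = 119/55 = 2.16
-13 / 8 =-1.62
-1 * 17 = -17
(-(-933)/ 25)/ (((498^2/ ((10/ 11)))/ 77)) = 2177/ 206670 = 0.01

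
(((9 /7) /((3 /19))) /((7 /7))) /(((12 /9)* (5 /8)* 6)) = 57 /35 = 1.63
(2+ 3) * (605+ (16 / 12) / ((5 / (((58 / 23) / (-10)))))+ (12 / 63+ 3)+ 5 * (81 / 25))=2512901 / 805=3121.62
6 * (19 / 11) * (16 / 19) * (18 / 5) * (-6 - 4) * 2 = -6912 / 11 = -628.36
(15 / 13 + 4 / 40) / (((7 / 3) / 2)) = 489 / 455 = 1.07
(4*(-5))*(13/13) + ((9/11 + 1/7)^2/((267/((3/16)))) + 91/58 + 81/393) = -18.22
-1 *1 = -1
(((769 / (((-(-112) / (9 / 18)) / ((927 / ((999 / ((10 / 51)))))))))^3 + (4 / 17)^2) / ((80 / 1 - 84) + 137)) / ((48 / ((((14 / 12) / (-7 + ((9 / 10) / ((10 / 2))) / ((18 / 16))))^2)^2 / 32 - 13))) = -35138892119253856407316948143397 / 57698673984414058294882908015427584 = -0.00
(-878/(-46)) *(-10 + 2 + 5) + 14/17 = -22067/391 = -56.44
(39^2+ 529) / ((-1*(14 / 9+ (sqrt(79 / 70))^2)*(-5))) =258300 / 1691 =152.75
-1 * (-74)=74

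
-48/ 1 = -48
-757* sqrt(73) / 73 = -88.60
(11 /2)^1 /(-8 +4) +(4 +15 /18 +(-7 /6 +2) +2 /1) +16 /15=883 /120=7.36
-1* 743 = -743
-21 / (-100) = 21 / 100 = 0.21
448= 448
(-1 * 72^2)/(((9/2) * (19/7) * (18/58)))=-25984/19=-1367.58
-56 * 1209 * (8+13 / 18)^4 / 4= -1713964000021 / 17496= -97963191.59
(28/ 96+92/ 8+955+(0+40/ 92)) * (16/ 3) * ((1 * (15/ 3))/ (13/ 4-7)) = -4271272/ 621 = -6878.05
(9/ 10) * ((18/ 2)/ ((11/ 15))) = 243/ 22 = 11.05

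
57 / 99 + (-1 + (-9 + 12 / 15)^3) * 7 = -3866.00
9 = 9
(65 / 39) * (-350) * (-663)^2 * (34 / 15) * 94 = -54633542600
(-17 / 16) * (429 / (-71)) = 7293 / 1136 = 6.42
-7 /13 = -0.54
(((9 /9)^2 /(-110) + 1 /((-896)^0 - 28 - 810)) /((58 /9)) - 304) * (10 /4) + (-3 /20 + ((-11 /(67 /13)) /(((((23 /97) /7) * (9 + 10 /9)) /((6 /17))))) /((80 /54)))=-23677406227351 /31087455960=-761.64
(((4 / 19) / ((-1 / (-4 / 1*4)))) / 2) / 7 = 32 / 133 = 0.24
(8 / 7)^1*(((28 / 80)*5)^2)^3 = 16807 / 512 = 32.83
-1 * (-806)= 806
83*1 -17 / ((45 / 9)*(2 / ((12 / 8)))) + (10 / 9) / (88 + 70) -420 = -4828301 / 14220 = -339.54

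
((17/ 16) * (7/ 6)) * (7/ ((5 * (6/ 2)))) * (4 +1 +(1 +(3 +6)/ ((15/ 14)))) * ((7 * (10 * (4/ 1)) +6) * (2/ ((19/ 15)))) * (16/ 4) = 1429428/ 95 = 15046.61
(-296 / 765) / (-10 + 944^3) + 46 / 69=214514255222 / 321771383055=0.67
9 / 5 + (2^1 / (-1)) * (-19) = 199 / 5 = 39.80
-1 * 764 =-764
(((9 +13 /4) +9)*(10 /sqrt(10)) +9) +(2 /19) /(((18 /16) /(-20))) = 1219 /171 +85*sqrt(10) /4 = 74.33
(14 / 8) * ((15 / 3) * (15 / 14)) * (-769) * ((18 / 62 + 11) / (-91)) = 1441875 / 1612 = 894.46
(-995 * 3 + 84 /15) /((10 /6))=-44691 /25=-1787.64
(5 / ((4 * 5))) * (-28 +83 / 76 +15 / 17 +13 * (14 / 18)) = -185053 / 46512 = -3.98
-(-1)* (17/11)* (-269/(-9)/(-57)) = -4573/5643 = -0.81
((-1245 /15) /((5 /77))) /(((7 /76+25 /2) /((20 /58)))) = -88312 /2523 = -35.00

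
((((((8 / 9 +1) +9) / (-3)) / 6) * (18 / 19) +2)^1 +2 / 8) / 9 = 1147 / 6156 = 0.19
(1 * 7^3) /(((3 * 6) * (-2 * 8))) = -343 /288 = -1.19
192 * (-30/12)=-480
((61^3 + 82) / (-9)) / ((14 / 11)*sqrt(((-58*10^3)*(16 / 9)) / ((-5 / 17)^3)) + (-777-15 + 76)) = -594450934*sqrt(493) / 1235745669-4917957517 / 1647660892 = -13.67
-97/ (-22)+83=1923/ 22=87.41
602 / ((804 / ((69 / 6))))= 6923 / 804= 8.61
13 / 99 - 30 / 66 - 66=-6566 / 99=-66.32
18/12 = 3/2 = 1.50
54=54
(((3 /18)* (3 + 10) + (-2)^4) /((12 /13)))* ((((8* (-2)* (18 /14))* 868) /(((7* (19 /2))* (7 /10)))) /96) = -219635 /2793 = -78.64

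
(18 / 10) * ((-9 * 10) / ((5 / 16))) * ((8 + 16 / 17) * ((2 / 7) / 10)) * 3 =-1181952 / 2975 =-397.29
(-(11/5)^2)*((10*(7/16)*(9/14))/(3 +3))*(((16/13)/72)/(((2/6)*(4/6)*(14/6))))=-1089/14560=-0.07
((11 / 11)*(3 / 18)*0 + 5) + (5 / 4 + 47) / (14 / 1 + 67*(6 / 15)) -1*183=-144283 / 816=-176.82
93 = 93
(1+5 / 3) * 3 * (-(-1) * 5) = 40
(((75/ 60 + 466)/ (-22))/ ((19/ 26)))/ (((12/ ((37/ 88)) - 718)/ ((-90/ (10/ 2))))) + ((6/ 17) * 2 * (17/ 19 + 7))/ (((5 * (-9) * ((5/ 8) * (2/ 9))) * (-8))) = -0.65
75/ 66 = 25/ 22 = 1.14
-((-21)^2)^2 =-194481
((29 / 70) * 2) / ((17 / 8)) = 232 / 595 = 0.39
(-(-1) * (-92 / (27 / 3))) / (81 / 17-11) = 782 / 477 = 1.64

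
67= 67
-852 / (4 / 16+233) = -1136 / 311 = -3.65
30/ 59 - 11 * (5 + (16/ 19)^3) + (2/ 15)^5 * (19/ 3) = -56292197644577/ 921913903125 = -61.06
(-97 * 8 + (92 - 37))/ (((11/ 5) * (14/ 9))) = -210.68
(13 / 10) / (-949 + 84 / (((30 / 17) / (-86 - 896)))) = -13 / 476922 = -0.00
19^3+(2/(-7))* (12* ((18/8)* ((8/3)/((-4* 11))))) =528179/77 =6859.47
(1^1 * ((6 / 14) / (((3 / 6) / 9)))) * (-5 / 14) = -135 / 49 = -2.76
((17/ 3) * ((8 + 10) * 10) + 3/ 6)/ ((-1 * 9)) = -2041/ 18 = -113.39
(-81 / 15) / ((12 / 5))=-9 / 4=-2.25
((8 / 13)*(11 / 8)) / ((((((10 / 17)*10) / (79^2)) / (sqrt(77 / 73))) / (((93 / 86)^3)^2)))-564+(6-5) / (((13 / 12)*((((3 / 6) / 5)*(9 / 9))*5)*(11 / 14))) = -80316 / 143+755080892427274083*sqrt(5621) / 38393430614406400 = 912.84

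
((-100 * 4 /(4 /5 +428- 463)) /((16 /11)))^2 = 1890625 /29241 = 64.66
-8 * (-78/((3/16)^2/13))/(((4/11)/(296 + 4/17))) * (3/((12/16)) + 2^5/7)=191732203520/119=1611194987.56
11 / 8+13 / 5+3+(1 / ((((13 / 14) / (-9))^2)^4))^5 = 41388700991616443535611801536833257797342042337914515092364105249603949729790024185719 / 14447545923381257837196835105653606261772704040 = 2864756492978841017732275000000000000000.00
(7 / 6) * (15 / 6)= 35 / 12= 2.92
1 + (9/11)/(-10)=101/110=0.92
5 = 5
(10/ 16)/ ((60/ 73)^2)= 5329/ 5760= 0.93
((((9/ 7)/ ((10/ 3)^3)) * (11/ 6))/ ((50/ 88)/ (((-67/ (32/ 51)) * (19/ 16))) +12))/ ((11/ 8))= 57846393/ 14991613000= 0.00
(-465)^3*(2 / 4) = -100544625 / 2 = -50272312.50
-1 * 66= -66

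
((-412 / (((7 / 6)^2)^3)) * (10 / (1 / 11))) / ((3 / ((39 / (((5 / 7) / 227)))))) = -1247948342784 / 16807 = -74251701.24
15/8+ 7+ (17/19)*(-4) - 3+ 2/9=3445/1368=2.52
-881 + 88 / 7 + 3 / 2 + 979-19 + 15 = 1513 / 14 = 108.07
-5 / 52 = -0.10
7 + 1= 8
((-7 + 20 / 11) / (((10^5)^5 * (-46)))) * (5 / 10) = 57 / 10120000000000000000000000000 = 0.00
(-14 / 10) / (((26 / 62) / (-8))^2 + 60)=-430528 / 18452045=-0.02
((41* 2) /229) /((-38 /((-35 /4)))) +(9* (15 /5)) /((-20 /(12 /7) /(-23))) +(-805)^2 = 394770422377 /609140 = 648078.31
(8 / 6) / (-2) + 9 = 25 / 3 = 8.33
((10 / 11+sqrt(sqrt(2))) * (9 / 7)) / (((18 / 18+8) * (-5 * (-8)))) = 1 / 308+2^(1 / 4) / 280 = 0.01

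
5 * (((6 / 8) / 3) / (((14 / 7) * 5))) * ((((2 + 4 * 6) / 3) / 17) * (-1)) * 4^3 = -4.08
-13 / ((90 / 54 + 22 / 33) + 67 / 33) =-143 / 48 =-2.98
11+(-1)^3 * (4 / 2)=9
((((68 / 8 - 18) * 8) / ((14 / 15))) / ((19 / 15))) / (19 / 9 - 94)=4050 / 5789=0.70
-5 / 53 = -0.09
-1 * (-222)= 222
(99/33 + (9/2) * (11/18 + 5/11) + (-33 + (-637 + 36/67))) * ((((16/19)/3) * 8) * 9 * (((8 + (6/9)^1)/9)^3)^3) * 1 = -338904407318150103040/35593747194090987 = -9521.46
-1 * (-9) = 9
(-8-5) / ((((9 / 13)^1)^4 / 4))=-1485172 / 6561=-226.36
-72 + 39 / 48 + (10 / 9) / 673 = -6898763 / 96912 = -71.19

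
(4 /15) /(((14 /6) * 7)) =4 /245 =0.02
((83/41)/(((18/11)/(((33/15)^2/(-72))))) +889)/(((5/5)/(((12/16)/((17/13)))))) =15350882651/30110400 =509.82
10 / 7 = 1.43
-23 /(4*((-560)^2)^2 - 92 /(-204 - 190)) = -4531 /77495828480046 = -0.00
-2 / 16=-1 / 8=-0.12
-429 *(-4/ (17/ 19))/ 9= 10868/ 51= 213.10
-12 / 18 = -2 / 3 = -0.67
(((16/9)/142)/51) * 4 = 32/32589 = 0.00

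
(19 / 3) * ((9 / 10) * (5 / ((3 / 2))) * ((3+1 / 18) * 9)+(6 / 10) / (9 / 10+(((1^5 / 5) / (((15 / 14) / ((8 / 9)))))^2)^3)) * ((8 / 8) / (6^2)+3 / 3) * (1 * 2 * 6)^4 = 1911221314580219952771360 / 170257092225448493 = 11225501.91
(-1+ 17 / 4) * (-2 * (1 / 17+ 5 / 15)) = -130 / 51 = -2.55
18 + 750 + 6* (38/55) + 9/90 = 84947/110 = 772.25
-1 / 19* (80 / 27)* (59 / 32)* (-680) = 195.52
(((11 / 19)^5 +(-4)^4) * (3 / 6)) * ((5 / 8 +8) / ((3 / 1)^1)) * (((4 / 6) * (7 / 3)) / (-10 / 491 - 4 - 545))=-1.04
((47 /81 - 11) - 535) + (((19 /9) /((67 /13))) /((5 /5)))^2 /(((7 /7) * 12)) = -2379773363 /4363308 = -545.41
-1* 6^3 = -216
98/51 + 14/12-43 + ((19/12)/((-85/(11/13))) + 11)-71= -1325039/13260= -99.93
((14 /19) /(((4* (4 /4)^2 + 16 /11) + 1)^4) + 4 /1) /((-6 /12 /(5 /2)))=-9657463650 /482821939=-20.00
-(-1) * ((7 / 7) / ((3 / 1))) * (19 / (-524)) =-19 / 1572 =-0.01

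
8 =8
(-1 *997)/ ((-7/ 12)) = 11964/ 7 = 1709.14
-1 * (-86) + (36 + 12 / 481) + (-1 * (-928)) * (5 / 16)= 198184 / 481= 412.02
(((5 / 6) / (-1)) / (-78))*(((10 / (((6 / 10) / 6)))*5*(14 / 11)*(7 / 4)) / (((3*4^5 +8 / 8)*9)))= 4375 / 10169874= 0.00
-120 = -120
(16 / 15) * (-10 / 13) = -32 / 39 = -0.82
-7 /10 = -0.70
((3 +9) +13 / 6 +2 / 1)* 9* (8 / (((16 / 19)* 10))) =5529 / 40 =138.22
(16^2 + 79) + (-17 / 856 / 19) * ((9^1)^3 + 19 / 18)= 97848523 / 292752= 334.24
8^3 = 512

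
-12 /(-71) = 12 /71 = 0.17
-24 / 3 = -8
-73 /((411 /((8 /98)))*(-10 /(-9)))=-438 /33565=-0.01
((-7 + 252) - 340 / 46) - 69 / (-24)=44249 / 184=240.48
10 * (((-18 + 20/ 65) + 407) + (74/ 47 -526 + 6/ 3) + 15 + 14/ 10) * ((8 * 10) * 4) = -228206720/ 611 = -373497.09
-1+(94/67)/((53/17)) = -1953/3551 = -0.55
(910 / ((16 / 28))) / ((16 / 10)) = 15925 / 16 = 995.31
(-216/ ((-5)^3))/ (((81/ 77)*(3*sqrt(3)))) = 616*sqrt(3)/ 3375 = 0.32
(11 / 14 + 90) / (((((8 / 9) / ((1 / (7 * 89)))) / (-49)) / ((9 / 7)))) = -102951 / 9968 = -10.33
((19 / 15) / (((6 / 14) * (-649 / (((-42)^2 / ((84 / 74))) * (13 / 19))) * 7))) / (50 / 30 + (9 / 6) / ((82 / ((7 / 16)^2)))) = -0.41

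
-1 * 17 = -17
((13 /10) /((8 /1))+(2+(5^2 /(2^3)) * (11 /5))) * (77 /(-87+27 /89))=-1651573 /205760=-8.03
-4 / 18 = -2 / 9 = -0.22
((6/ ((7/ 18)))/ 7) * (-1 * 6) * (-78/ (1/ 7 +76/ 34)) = 859248/ 1981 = 433.74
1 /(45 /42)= 14 /15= 0.93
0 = 0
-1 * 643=-643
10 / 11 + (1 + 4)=65 / 11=5.91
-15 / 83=-0.18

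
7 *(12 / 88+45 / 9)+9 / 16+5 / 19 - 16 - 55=-114431 / 3344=-34.22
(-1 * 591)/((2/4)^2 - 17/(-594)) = -702108/331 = -2121.17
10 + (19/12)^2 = 1801/144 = 12.51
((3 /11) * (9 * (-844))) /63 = -2532 /77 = -32.88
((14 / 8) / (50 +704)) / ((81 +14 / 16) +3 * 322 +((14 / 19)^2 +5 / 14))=0.00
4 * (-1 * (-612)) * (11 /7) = 26928 /7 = 3846.86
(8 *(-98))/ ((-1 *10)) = 392/ 5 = 78.40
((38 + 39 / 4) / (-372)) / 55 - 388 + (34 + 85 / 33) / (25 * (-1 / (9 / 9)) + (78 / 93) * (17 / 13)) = -23622590411 / 60643440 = -389.53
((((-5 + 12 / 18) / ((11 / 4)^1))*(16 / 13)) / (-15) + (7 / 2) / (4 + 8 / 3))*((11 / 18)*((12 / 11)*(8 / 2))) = 2591 / 1485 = 1.74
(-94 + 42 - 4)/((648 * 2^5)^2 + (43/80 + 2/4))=-4480/34398535763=-0.00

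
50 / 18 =25 / 9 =2.78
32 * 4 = 128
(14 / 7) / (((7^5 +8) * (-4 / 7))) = -7 / 33630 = -0.00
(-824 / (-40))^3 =1092727 / 125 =8741.82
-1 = -1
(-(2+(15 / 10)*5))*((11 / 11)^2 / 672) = -19 / 1344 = -0.01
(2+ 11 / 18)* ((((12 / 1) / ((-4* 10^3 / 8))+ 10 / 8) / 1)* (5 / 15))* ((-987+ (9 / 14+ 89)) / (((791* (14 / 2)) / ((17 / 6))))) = -6153194081 / 12557916000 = -0.49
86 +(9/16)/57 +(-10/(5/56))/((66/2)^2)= 28440035/331056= 85.91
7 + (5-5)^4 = 7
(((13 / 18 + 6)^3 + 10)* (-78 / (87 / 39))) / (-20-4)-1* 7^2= 276100801 / 676512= 408.12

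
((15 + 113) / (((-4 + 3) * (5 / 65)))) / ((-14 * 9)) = 832 / 63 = 13.21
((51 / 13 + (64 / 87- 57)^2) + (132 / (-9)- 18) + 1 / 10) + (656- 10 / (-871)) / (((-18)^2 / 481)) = 406525604486 / 98888985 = 4110.93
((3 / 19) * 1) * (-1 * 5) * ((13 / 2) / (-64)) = 0.08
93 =93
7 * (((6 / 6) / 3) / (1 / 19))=133 / 3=44.33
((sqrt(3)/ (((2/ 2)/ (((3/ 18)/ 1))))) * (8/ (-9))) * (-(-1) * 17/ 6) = -34 * sqrt(3)/ 81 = -0.73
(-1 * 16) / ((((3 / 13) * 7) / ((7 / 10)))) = -104 / 15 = -6.93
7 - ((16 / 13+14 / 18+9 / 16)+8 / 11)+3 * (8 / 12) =117409 / 20592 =5.70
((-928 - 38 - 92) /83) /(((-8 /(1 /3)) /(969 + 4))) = 514717 /996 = 516.78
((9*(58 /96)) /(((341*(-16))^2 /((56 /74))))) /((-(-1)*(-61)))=-609 /268744926208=-0.00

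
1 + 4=5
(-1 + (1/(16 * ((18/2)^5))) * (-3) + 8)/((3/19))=41885405/944784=44.33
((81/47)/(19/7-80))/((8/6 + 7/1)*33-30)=-81/889945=-0.00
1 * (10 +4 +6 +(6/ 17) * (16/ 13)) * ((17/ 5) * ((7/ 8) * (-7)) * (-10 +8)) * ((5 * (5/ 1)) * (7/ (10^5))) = 1.49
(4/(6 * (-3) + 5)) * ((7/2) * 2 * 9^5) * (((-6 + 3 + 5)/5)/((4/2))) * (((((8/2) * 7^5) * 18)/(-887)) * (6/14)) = 857465173152/57655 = 14872347.12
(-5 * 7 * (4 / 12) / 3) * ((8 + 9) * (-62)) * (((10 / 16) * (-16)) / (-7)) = 52700 / 9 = 5855.56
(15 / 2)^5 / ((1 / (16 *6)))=2278125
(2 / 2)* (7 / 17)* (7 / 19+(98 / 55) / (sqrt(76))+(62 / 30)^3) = 343* sqrt(19) / 17765+4127578 / 1090125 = 3.87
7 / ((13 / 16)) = 112 / 13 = 8.62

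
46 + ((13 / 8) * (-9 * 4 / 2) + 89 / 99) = 6989 / 396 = 17.65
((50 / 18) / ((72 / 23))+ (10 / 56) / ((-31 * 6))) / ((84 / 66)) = 85690 / 123039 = 0.70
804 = 804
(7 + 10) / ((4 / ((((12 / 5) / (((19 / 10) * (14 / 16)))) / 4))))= 204 / 133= 1.53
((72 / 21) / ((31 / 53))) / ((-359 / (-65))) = 1.06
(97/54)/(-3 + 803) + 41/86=889771/1857600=0.48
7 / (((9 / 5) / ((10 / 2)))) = 175 / 9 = 19.44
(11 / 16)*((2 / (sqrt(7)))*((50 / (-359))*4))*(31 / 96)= -8525*sqrt(7) / 241248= -0.09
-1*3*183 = -549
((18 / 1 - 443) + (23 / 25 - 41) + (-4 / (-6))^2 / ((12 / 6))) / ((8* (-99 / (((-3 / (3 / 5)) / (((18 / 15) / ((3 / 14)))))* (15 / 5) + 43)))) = 118085497 / 4989600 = 23.67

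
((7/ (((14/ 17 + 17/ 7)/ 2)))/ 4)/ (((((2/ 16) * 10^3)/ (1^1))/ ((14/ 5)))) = 5831/ 241875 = 0.02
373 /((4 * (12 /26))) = 4849 /24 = 202.04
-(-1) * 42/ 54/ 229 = 7/ 2061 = 0.00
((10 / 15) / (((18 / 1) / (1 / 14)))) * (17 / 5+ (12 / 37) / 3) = 649 / 69930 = 0.01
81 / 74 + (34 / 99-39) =-275179 / 7326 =-37.56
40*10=400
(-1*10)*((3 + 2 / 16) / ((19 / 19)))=-125 / 4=-31.25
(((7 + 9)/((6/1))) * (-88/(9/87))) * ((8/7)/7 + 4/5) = -4818176/2205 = -2185.11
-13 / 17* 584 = -7592 / 17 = -446.59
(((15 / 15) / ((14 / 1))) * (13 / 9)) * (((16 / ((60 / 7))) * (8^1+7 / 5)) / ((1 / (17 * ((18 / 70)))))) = 20774 / 2625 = 7.91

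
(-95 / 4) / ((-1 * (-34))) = -95 / 136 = -0.70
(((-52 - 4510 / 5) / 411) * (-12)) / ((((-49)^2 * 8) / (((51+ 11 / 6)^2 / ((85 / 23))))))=122496091 / 111838580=1.10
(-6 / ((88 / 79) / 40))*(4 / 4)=-2370 / 11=-215.45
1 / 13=0.08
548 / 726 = 274 / 363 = 0.75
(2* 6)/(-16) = -3/4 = -0.75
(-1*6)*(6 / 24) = -3 / 2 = -1.50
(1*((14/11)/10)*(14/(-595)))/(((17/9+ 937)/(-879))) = 55377/19751875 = 0.00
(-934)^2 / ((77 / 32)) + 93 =362630.56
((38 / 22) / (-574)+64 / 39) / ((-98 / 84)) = -403355 / 287287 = -1.40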